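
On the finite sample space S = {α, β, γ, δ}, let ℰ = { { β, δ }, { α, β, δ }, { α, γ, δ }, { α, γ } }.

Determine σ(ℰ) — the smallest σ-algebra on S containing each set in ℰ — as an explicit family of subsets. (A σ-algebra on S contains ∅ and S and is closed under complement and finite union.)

Start: ℰ ∪ {∅, S} = { {}, { α, γ }, { β, δ }, { α, β, δ }, { α, γ, δ }, S }.
Iteration 1 (2 new):
  { β }  = complement { α, γ, δ }
  { γ }  = complement { α, β, δ }
  [8 total]
Iteration 2: 3 new —
  { β, γ }  = { γ } ∪ { β }
  { α, β, γ }  = { β } ∪ { α, γ }
  { β, γ, δ }  = { γ } ∪ { β, δ }
  [11 total]
Iteration 3: +3 →
  { α }  = complement { β, γ, δ }
  { δ }  = complement { α, β, γ }
  { α, δ }  = complement { β, γ }
  [14 total]
Iteration 4 (2 new):
  { α, β }  = { β } ∪ { α }
  { γ, δ }  = { γ } ∪ { δ }
  [16 total]
Iteration 5 adds nothing — fixpoint reached.

σ(ℰ) = { {}, { α }, { β }, { γ }, { δ }, { α, β }, { α, γ }, { α, δ }, { β, γ }, { β, δ }, { γ, δ }, { α, β, γ }, { α, β, δ }, { α, γ, δ }, { β, γ, δ }, S }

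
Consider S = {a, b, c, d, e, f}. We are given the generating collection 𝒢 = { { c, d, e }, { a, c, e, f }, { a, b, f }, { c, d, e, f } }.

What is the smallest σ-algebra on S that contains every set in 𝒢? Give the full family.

σ(𝒢) (32 sets): { {  }, { a }, { b }, { d }, { f }, { a, b }, { a, d }, { a, f }, { b, d }, { b, f }, { c, e }, { d, f }, { a, b, d }, { a, b, f }, { a, c, e }, { a, d, f }, { b, c, e }, { b, d, f }, { c, d, e }, { c, e, f }, { a, b, c, e }, { a, b, d, f }, { a, c, d, e }, { a, c, e, f }, { b, c, d, e }, { b, c, e, f }, { c, d, e, f }, { a, b, c, d, e }, { a, b, c, e, f }, { a, c, d, e, f }, { b, c, d, e, f }, S }

Working:
Seed the family with 𝒢 together with ∅ and S: { {  }, { a, b, f }, { c, d, e }, { a, c, e, f }, { c, d, e, f }, S }.
Round 1: +4 →
  { a, b }  = ᶜ of { c, d, e, f }
  { b, d }  = ᶜ of { a, c, e, f }
  { a, b, c, e, f }  = { a, c, e, f } ∪ { a, b, f }
  { a, c, d, e, f }  = { a, c, e, f } ∪ { c, d, e }
  (now 10)
Round 2 (7 new):
  { b }  = ᶜ of { a, c, d, e, f }
  { d }  = ᶜ of { a, b, c, e, f }
  { a, b, d }  = { a, b } ∪ { b, d }
  { a, b, d, f }  = { a, b, f } ∪ { b, d }
  { b, c, d, e }  = { c, d, e } ∪ { b, d }
  { a, b, c, d, e }  = { c, d, e } ∪ { a, b }
  { b, c, d, e, f }  = { c, d, e, f } ∪ { b, d }
  (now 17)
Round 3 adds 5:
  { a }  = ᶜ of { b, c, d, e, f }
  { f }  = ᶜ of { a, b, c, d, e }
  { a, f }  = ᶜ of { b, c, d, e }
  { c, e }  = ᶜ of { a, b, d, f }
  { c, e, f }  = ᶜ of { a, b, d }
  (now 22)
Round 4 adds 10:
  { a, d }  = { a } ∪ { d }
  { b, f }  = { b } ∪ { f }
  { d, f }  = { f } ∪ { d }
  { a, c, e }  = { a } ∪ { c, e }
  { a, d, f }  = { a, f } ∪ { d }
  { b, c, e }  = { b } ∪ { c, e }
  { b, d, f }  = { f } ∪ { b, d }
  { a, b, c, e }  = { a, b } ∪ { c, e }
  { a, c, d, e }  = { c, d, e } ∪ { a }
  { b, c, e, f }  = { b } ∪ { c, e, f }
  (now 32)
Round 5: already closed under ᶜ and ∪.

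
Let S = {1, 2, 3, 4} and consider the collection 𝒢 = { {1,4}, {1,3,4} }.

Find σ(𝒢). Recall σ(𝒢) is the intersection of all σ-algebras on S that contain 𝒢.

Begin from { ∅, {1,4}, {1,3,4}, S } (that is, 𝒢 plus ∅ and S).
Step 1: 2 new —
  {2}  = S∖{1,3,4}
  {2,3}  = S∖{1,4}
  |family| = 6
Step 2: +1 →
  {1,2,4}  = {1,4} ∪ {2}
  |family| = 7
Step 3. New:
  {3}  = S∖{1,2,4}
  |family| = 8
Step 4: closed — nothing new.

|σ(𝒢)| = 8.  σ(𝒢) = { ∅, {2}, {3}, {1,4}, {2,3}, {1,2,4}, {1,3,4}, S }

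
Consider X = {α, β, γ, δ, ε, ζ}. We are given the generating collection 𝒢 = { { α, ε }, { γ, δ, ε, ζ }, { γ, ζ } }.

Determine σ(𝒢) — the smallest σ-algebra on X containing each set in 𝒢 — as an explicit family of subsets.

Begin from { {  }, { α, ε }, { γ, ζ }, { γ, δ, ε, ζ }, X } (that is, 𝒢 plus ∅ and X).
Iteration 1 (5 new):
  { α, β }  = ᶜ of { γ, δ, ε, ζ }
  { α, β, δ, ε }  = ᶜ of { γ, ζ }
  { α, γ, ε, ζ }  = { γ, ζ } ∪ { α, ε }
  { β, γ, δ, ζ }  = ᶜ of { α, ε }
  { α, γ, δ, ε, ζ }  = { γ, δ, ε, ζ } ∪ { α, ε }
  |family| = 10
Iteration 2 adds 7:
  { β }  = ᶜ of { α, γ, δ, ε, ζ }
  { β, δ }  = ᶜ of { α, γ, ε, ζ }
  { α, β, ε }  = { α, β } ∪ { α, ε }
  { α, β, γ, ζ }  = { α, β } ∪ { γ, ζ }
  { α, β, γ, δ, ζ }  = { α, β } ∪ { β, γ, δ, ζ }
  { α, β, γ, ε, ζ }  = { α, γ, ε, ζ } ∪ { α, β }
  { β, γ, δ, ε, ζ }  = { γ, δ, ε, ζ } ∪ { β, γ, δ, ζ }
  |family| = 17
Iteration 3 (7 new):
  { α }  = ᶜ of { β, γ, δ, ε, ζ }
  { δ }  = ᶜ of { α, β, γ, ε, ζ }
  { ε }  = ᶜ of { α, β, γ, δ, ζ }
  { δ, ε }  = ᶜ of { α, β, γ, ζ }
  { α, β, δ }  = { α, β } ∪ { β, δ }
  { β, γ, ζ }  = { γ, ζ } ∪ { β }
  { γ, δ, ζ }  = ᶜ of { α, β, ε }
  |family| = 24
Iteration 4: +8 →
  { α, δ }  = { α } ∪ { δ }
  { β, ε }  = { β } ∪ { ε }
  { α, γ, ζ }  = { α } ∪ { γ, ζ }
  { α, δ, ε }  = ᶜ of { β, γ, ζ }
  { β, δ, ε }  = { β } ∪ { δ, ε }
  { γ, ε, ζ }  = ᶜ of { α, β, δ }
  { α, γ, δ, ζ }  = { α } ∪ { γ, δ, ζ }
  { β, γ, ε, ζ }  = { β, γ, ζ } ∪ { ε }
  |family| = 32
Iteration 5: closed — nothing new.

Hence σ(𝒢) has 32 members: { {  }, { α }, { β }, { δ }, { ε }, { α, β }, { α, δ }, { α, ε }, { β, δ }, { β, ε }, { γ, ζ }, { δ, ε }, { α, β, δ }, { α, β, ε }, { α, γ, ζ }, { α, δ, ε }, { β, γ, ζ }, { β, δ, ε }, { γ, δ, ζ }, { γ, ε, ζ }, { α, β, γ, ζ }, { α, β, δ, ε }, { α, γ, δ, ζ }, { α, γ, ε, ζ }, { β, γ, δ, ζ }, { β, γ, ε, ζ }, { γ, δ, ε, ζ }, { α, β, γ, δ, ζ }, { α, β, γ, ε, ζ }, { α, γ, δ, ε, ζ }, { β, γ, δ, ε, ζ }, X }.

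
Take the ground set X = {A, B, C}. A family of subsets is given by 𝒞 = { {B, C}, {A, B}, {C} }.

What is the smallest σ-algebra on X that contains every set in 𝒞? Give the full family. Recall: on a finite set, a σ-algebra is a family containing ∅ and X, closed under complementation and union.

Initial family (5 sets): { {}, {C}, {A, B}, {B, C}, X }.
Step 1: 1 new —
  {A}  = complement {B, C}
  [6 total]
Step 2: +1 →
  {A, C}  = {C} ∪ {A}
  [7 total]
Step 3: 1 new —
  {B}  = complement {A, C}
  [8 total]
Step 4: closed — nothing new.

|σ(𝒞)| = 8.  σ(𝒞) = { {}, {A}, {B}, {C}, {A, B}, {A, C}, {B, C}, X }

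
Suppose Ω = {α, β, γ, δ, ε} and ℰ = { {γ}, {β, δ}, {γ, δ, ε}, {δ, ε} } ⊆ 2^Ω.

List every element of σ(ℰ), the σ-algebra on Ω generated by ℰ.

|σ(ℰ)| = 32.  σ(ℰ) = { {}, {α}, {β}, {γ}, {δ}, {ε}, {α, β}, {α, γ}, {α, δ}, {α, ε}, {β, γ}, {β, δ}, {β, ε}, {γ, δ}, {γ, ε}, {δ, ε}, {α, β, γ}, {α, β, δ}, {α, β, ε}, {α, γ, δ}, {α, γ, ε}, {α, δ, ε}, {β, γ, δ}, {β, γ, ε}, {β, δ, ε}, {γ, δ, ε}, {α, β, γ, δ}, {α, β, γ, ε}, {α, β, δ, ε}, {α, γ, δ, ε}, {β, γ, δ, ε}, Ω }

Working:
Start: ℰ ∪ {∅, Ω} = { {}, {γ}, {β, δ}, {δ, ε}, {γ, δ, ε}, Ω }.
Round 1: +7 →
  {α, β}  = ᶜ of {γ, δ, ε}
  {α, β, γ}  = ᶜ of {δ, ε}
  {α, γ, ε}  = ᶜ of {β, δ}
  {β, γ, δ}  = {γ} ∪ {β, δ}
  {β, δ, ε}  = {δ, ε} ∪ {β, δ}
  {α, β, δ, ε}  = ᶜ of {γ}
  {β, γ, δ, ε}  = {γ, δ, ε} ∪ {β, δ}
  |family| = 13
Round 2 adds 7:
  {α}  = ᶜ of {β, γ, δ, ε}
  {α, γ}  = ᶜ of {β, δ, ε}
  {α, ε}  = ᶜ of {β, γ, δ}
  {α, β, δ}  = {α, β} ∪ {β, δ}
  {α, β, γ, δ}  = {α, β, γ} ∪ {β, γ, δ}
  {α, β, γ, ε}  = {α, β, γ} ∪ {α, γ, ε}
  {α, γ, δ, ε}  = {γ, δ, ε} ∪ {α, γ, ε}
  |family| = 20
Round 3 adds 6:
  {β}  = ᶜ of {α, γ, δ, ε}
  {δ}  = ᶜ of {α, β, γ, ε}
  {ε}  = ᶜ of {α, β, γ, δ}
  {γ, ε}  = ᶜ of {α, β, δ}
  {α, β, ε}  = {α, ε} ∪ {α, β}
  {α, δ, ε}  = {δ, ε} ∪ {α, ε}
  |family| = 26
Round 4 adds 6:
  {α, δ}  = {δ} ∪ {α}
  {β, γ}  = ᶜ of {α, δ, ε}
  {β, ε}  = {β} ∪ {ε}
  {γ, δ}  = ᶜ of {α, β, ε}
  {α, γ, δ}  = {α, γ} ∪ {δ}
  {β, γ, ε}  = {β} ∪ {γ, ε}
  |family| = 32
Round 5 adds nothing — fixpoint reached.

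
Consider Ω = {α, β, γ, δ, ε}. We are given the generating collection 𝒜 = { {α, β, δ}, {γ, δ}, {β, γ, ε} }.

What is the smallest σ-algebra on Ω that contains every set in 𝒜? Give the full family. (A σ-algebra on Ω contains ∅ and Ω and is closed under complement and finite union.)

σ(𝒜) = { {}, {α}, {β}, {γ}, {δ}, {ε}, {α, β}, {α, γ}, {α, δ}, {α, ε}, {β, γ}, {β, δ}, {β, ε}, {γ, δ}, {γ, ε}, {δ, ε}, {α, β, γ}, {α, β, δ}, {α, β, ε}, {α, γ, δ}, {α, γ, ε}, {α, δ, ε}, {β, γ, δ}, {β, γ, ε}, {β, δ, ε}, {γ, δ, ε}, {α, β, γ, δ}, {α, β, γ, ε}, {α, β, δ, ε}, {α, γ, δ, ε}, {β, γ, δ, ε}, Ω }

Derivation:
Begin from { {}, {γ, δ}, {α, β, δ}, {β, γ, ε}, Ω } (that is, 𝒜 plus ∅ and Ω).
Step 1 adds 5:
  {α, δ}  = ᶜ of {β, γ, ε}
  {γ, ε}  = ᶜ of {α, β, δ}
  {α, β, ε}  = ᶜ of {γ, δ}
  {α, β, γ, δ}  = {γ, δ} ∪ {α, β, δ}
  {β, γ, δ, ε}  = {γ, δ} ∪ {β, γ, ε}
  |family| = 10
Step 2 (7 new):
  {α}  = ᶜ of {β, γ, δ, ε}
  {ε}  = ᶜ of {α, β, γ, δ}
  {α, γ, δ}  = {γ, δ} ∪ {α, δ}
  {γ, δ, ε}  = {γ, δ} ∪ {γ, ε}
  {α, β, γ, ε}  = {α, β, ε} ∪ {β, γ, ε}
  {α, β, δ, ε}  = {α, β, δ} ∪ {α, β, ε}
  {α, γ, δ, ε}  = {α, δ} ∪ {γ, ε}
  |family| = 17
Step 3. New:
  {β}  = ᶜ of {α, γ, δ, ε}
  {γ}  = ᶜ of {α, β, δ, ε}
  {δ}  = ᶜ of {α, β, γ, ε}
  {α, β}  = ᶜ of {γ, δ, ε}
  {α, ε}  = {ε} ∪ {α}
  {β, ε}  = ᶜ of {α, γ, δ}
  {α, γ, ε}  = {γ, ε} ∪ {α}
  {α, δ, ε}  = {α, δ} ∪ {ε}
  |family| = 25
Step 4. New:
  {α, γ}  = {γ} ∪ {α}
  {β, γ}  = ᶜ of {α, δ, ε}
  {β, δ}  = ᶜ of {α, γ, ε}
  {δ, ε}  = {ε} ∪ {δ}
  {α, β, γ}  = {α, β} ∪ {γ}
  {β, γ, δ}  = ᶜ of {α, ε}
  {β, δ, ε}  = {β, ε} ∪ {δ}
  |family| = 32
Step 5: no new sets; the family is a σ-algebra.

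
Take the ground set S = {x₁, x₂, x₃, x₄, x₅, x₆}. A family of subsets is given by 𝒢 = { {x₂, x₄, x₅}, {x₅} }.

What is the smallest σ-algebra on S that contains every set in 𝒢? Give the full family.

σ(𝒢) (8 sets): { {}, {x₅}, {x₂, x₄}, {x₁, x₃, x₆}, {x₂, x₄, x₅}, {x₁, x₃, x₅, x₆}, {x₁, x₂, x₃, x₄, x₆}, S }

Trace:
Seed the family with 𝒢 together with ∅ and S: { {}, {x₅}, {x₂, x₄, x₅}, S }.
Round 1. New:
  {x₁, x₃, x₆}  = ᶜ of {x₂, x₄, x₅}
  {x₁, x₂, x₃, x₄, x₆}  = ᶜ of {x₅}
  [6 total]
Round 2 adds 1:
  {x₁, x₃, x₅, x₆}  = {x₁, x₃, x₆} ∪ {x₅}
  [7 total]
Round 3 (1 new):
  {x₂, x₄}  = ᶜ of {x₁, x₃, x₅, x₆}
  [8 total]
Round 4: no new sets; the family is a σ-algebra.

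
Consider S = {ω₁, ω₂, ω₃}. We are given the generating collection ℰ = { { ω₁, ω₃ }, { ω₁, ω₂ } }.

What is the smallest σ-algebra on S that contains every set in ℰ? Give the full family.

Start: ℰ ∪ {∅, S} = { ∅, { ω₁, ω₂ }, { ω₁, ω₃ }, S }.
Pass 1. New:
  { ω₂ }  = complement { ω₁, ω₃ }
  { ω₃ }  = complement { ω₁, ω₂ }
  [6 total]
Pass 2: +1 →
  { ω₂, ω₃ }  = { ω₃ } ∪ { ω₂ }
  [7 total]
Pass 3 (1 new):
  { ω₁ }  = complement { ω₂, ω₃ }
  [8 total]
Pass 4: no new sets; the family is a σ-algebra.

|σ(ℰ)| = 8.  σ(ℰ) = { ∅, { ω₁ }, { ω₂ }, { ω₃ }, { ω₁, ω₂ }, { ω₁, ω₃ }, { ω₂, ω₃ }, S }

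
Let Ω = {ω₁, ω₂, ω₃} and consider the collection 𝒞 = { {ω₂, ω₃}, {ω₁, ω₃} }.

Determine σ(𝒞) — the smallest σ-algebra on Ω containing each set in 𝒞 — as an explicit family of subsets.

Seed the family with 𝒞 together with ∅ and Ω: { {}, {ω₁, ω₃}, {ω₂, ω₃}, Ω }.
Iteration 1 (2 new):
  {ω₁}  = {ω₂, ω₃}ᶜ
  {ω₂}  = {ω₁, ω₃}ᶜ
Iteration 2: +1 →
  {ω₁, ω₂}  = {ω₂} ∪ {ω₁}
Iteration 3 (1 new):
  {ω₃}  = {ω₁, ω₂}ᶜ
Iteration 4: stable.

|σ(𝒞)| = 8.  σ(𝒞) = { {}, {ω₁}, {ω₂}, {ω₃}, {ω₁, ω₂}, {ω₁, ω₃}, {ω₂, ω₃}, Ω }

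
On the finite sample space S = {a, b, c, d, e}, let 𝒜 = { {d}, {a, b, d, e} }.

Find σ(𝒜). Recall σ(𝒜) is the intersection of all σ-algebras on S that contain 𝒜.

Initial family (4 sets): { ∅, {d}, {a, b, d, e}, S }.
Step 1: 2 new —
  {c}  = S∖{a, b, d, e}
  {a, b, c, e}  = S∖{d}
  (now 6)
Step 2 (1 new):
  {c, d}  = {c} ∪ {d}
  (now 7)
Step 3 (1 new):
  {a, b, e}  = S∖{c, d}
  (now 8)
Step 4: already closed under ᶜ and ∪.

Therefore σ(𝒜) = { ∅, {c}, {d}, {c, d}, {a, b, e}, {a, b, c, e}, {a, b, d, e}, S } (|σ(𝒜)| = 8).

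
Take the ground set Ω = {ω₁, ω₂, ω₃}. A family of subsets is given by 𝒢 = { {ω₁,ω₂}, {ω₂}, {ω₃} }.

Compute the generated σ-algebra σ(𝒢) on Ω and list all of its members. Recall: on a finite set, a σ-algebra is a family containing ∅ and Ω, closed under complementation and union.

σ(𝒢) = { ∅, {ω₁}, {ω₂}, {ω₃}, {ω₁,ω₂}, {ω₁,ω₃}, {ω₂,ω₃}, Ω }

Working:
Seed the family with 𝒢 together with ∅ and Ω: { ∅, {ω₂}, {ω₃}, {ω₁,ω₂}, Ω }.
Pass 1 (2 new):
  {ω₁,ω₃}  = Ω∖{ω₂}
  {ω₂,ω₃}  = {ω₃} ∪ {ω₂}
  (now 7)
Pass 2. New:
  {ω₁}  = Ω∖{ω₂,ω₃}
  (now 8)
Pass 3: no new sets; the family is a σ-algebra.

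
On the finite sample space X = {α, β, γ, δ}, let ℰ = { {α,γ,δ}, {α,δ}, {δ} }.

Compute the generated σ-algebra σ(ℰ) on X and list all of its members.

Answer: σ(ℰ) = { ∅, {α}, {β}, {γ}, {δ}, {α,β}, {α,γ}, {α,δ}, {β,γ}, {β,δ}, {γ,δ}, {α,β,γ}, {α,β,δ}, {α,γ,δ}, {β,γ,δ}, X }

Derivation:
Initial family (5 sets): { ∅, {δ}, {α,δ}, {α,γ,δ}, X }.
Round 1. New:
  {β}  = {α,γ,δ}ᶜ
  {β,γ}  = {α,δ}ᶜ
  {α,β,γ}  = {δ}ᶜ
  — 8 sets.
Round 2 (3 new):
  {β,δ}  = {δ} ∪ {β}
  {α,β,δ}  = {β} ∪ {α,δ}
  {β,γ,δ}  = {δ} ∪ {β,γ}
  — 11 sets.
Round 3 (3 new):
  {α}  = {β,γ,δ}ᶜ
  {γ}  = {α,β,δ}ᶜ
  {α,γ}  = {β,δ}ᶜ
  — 14 sets.
Round 4. New:
  {α,β}  = {β} ∪ {α}
  {γ,δ}  = {γ} ∪ {δ}
  — 16 sets.
Round 5 adds nothing — fixpoint reached.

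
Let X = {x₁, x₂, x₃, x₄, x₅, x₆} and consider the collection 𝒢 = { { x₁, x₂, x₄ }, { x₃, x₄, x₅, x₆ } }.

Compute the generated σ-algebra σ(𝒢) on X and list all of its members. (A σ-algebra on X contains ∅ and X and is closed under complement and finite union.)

Take S₀ = 𝒢 ∪ {∅, X} = { {  }, { x₁, x₂, x₄ }, { x₃, x₄, x₅, x₆ }, X }.
Iteration 1 adds 2:
  { x₁, x₂ }  = X∖{ x₃, x₄, x₅, x₆ }
  { x₃, x₅, x₆ }  = X∖{ x₁, x₂, x₄ }
  [6 total]
Iteration 2: 1 new —
  { x₁, x₂, x₃, x₅, x₆ }  = { x₁, x₂ } ∪ { x₃, x₅, x₆ }
  [7 total]
Iteration 3. New:
  { x₄ }  = X∖{ x₁, x₂, x₃, x₅, x₆ }
  [8 total]
After Iteration 4 the family is unchanged; done.

σ(𝒢) = { {  }, { x₄ }, { x₁, x₂ }, { x₁, x₂, x₄ }, { x₃, x₅, x₆ }, { x₃, x₄, x₅, x₆ }, { x₁, x₂, x₃, x₅, x₆ }, X }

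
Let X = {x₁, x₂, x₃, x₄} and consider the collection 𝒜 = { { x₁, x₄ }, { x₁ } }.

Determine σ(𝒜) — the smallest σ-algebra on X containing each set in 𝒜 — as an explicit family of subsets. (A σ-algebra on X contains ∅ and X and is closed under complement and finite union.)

Answer: σ(𝒜) = { {}, { x₁ }, { x₄ }, { x₁, x₄ }, { x₂, x₃ }, { x₁, x₂, x₃ }, { x₂, x₃, x₄ }, X }

Trace:
Seed the family with 𝒜 together with ∅ and X: { {}, { x₁ }, { x₁, x₄ }, X }.
Step 1 adds 2:
  { x₂, x₃ }  = ᶜ of { x₁, x₄ }
  { x₂, x₃, x₄ }  = ᶜ of { x₁ }
Step 2. New:
  { x₁, x₂, x₃ }  = { x₂, x₃ } ∪ { x₁ }
Step 3. New:
  { x₄ }  = ᶜ of { x₁, x₂, x₃ }
Step 4 adds nothing — fixpoint reached.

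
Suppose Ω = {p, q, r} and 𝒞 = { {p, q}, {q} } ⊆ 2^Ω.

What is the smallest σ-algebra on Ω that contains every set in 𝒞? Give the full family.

σ(𝒞) (8 sets): { {}, {p}, {q}, {r}, {p, q}, {p, r}, {q, r}, Ω }

Derivation:
Start: 𝒞 ∪ {∅, Ω} = { {}, {q}, {p, q}, Ω }.
Step 1: +2 →
  {r}  = ᶜ of {p, q}
  {p, r}  = ᶜ of {q}
  (now 6)
Step 2. New:
  {q, r}  = {r} ∪ {q}
  (now 7)
Step 3: 1 new —
  {p}  = ᶜ of {q, r}
  (now 8)
Step 4: already closed under ᶜ and ∪.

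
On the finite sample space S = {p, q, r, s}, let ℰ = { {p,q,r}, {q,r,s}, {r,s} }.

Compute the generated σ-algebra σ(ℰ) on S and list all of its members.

Seed the family with ℰ together with ∅ and S: { ∅, {r,s}, {p,q,r}, {q,r,s}, S }.
Step 1: +3 →
  {p}  = complement {q,r,s}
  {s}  = complement {p,q,r}
  {p,q}  = complement {r,s}
  (now 8)
Step 2 (3 new):
  {p,s}  = {s} ∪ {p}
  {p,q,s}  = {s} ∪ {p,q}
  {p,r,s}  = {r,s} ∪ {p}
  (now 11)
Step 3 adds 3:
  {q}  = complement {p,r,s}
  {r}  = complement {p,q,s}
  {q,r}  = complement {p,s}
  (now 14)
Step 4: 2 new —
  {p,r}  = {r} ∪ {p}
  {q,s}  = {s} ∪ {q}
  (now 16)
Step 5 adds nothing — fixpoint reached.

|σ(ℰ)| = 16.  σ(ℰ) = { ∅, {p}, {q}, {r}, {s}, {p,q}, {p,r}, {p,s}, {q,r}, {q,s}, {r,s}, {p,q,r}, {p,q,s}, {p,r,s}, {q,r,s}, S }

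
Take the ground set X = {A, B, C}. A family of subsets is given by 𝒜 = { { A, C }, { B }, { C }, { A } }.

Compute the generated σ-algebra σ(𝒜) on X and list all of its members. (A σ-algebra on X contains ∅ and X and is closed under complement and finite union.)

Begin from { {}, { A }, { B }, { C }, { A, C }, X } (that is, 𝒜 plus ∅ and X).
Pass 1: +2 →
  { A, B }  = ᶜ of { C }
  { B, C }  = ᶜ of { A }
  [8 total]
Pass 2: no new sets; the family is a σ-algebra.

σ(𝒜) = { {}, { A }, { B }, { C }, { A, B }, { A, C }, { B, C }, X }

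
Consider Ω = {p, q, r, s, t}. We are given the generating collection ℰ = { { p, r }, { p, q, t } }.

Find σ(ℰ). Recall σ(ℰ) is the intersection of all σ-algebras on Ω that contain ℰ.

Initial family (4 sets): { ∅, { p, r }, { p, q, t }, Ω }.
Round 1: 3 new —
  { r, s }  = { p, q, t }ᶜ
  { q, s, t }  = { p, r }ᶜ
  { p, q, r, t }  = { p, r } ∪ { p, q, t }
  |family| = 7
Round 2: +4 →
  { s }  = { p, q, r, t }ᶜ
  { p, r, s }  = { r, s } ∪ { p, r }
  { p, q, s, t }  = { p, q, t } ∪ { q, s, t }
  { q, r, s, t }  = { r, s } ∪ { q, s, t }
  |family| = 11
Round 3. New:
  { p }  = { q, r, s, t }ᶜ
  { r }  = { p, q, s, t }ᶜ
  { q, t }  = { p, r, s }ᶜ
  |family| = 14
Round 4 (2 new):
  { p, s }  = { s } ∪ { p }
  { q, r, t }  = { r } ∪ { q, t }
  |family| = 16
Round 5: no new sets; the family is a σ-algebra.

σ(ℰ) = { ∅, { p }, { r }, { s }, { p, r }, { p, s }, { q, t }, { r, s }, { p, q, t }, { p, r, s }, { q, r, t }, { q, s, t }, { p, q, r, t }, { p, q, s, t }, { q, r, s, t }, Ω }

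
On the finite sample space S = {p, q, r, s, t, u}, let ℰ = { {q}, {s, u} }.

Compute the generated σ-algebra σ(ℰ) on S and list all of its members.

|σ(ℰ)| = 8.  σ(ℰ) = { {}, {q}, {s, u}, {p, r, t}, {q, s, u}, {p, q, r, t}, {p, r, s, t, u}, S }

Working:
Seed the family with ℰ together with ∅ and S: { {}, {q}, {s, u}, S }.
Step 1 (3 new):
  {q, s, u}  = {q} ∪ {s, u}
  {p, q, r, t}  = ᶜ of {s, u}
  {p, r, s, t, u}  = ᶜ of {q}
  [7 total]
Step 2: +1 →
  {p, r, t}  = ᶜ of {q, s, u}
  [8 total]
Step 3: already closed under ᶜ and ∪.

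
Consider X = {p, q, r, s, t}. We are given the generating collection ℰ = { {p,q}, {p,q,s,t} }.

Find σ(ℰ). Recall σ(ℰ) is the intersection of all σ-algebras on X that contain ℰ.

Answer: σ(ℰ) = { ∅, {r}, {p,q}, {s,t}, {p,q,r}, {r,s,t}, {p,q,s,t}, X }

Check:
Initial family (4 sets): { ∅, {p,q}, {p,q,s,t}, X }.
Pass 1: 2 new —
  {r}  = ᶜ of {p,q,s,t}
  {r,s,t}  = ᶜ of {p,q}
  [6 total]
Pass 2. New:
  {p,q,r}  = {r} ∪ {p,q}
  [7 total]
Pass 3 (1 new):
  {s,t}  = ᶜ of {p,q,r}
  [8 total]
After Pass 4 the family is unchanged; done.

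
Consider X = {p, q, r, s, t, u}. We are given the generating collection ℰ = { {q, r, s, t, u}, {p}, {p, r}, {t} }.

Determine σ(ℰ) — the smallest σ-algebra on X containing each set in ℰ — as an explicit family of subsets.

Answer: σ(ℰ) = { {}, {p}, {r}, {t}, {p, r}, {p, t}, {r, t}, {p, r, t}, {q, s, u}, {p, q, s, u}, {q, r, s, u}, {q, s, t, u}, {p, q, r, s, u}, {p, q, s, t, u}, {q, r, s, t, u}, X }

Derivation:
Start: ℰ ∪ {∅, X} = { {}, {p}, {t}, {p, r}, {q, r, s, t, u}, X }.
Pass 1: 4 new —
  {p, t}  = {t} ∪ {p}
  {p, r, t}  = {p, r} ∪ {t}
  {q, s, t, u}  = ᶜ of {p, r}
  {p, q, r, s, u}  = ᶜ of {t}
  (now 10)
Pass 2 adds 3:
  {q, s, u}  = ᶜ of {p, r, t}
  {q, r, s, u}  = ᶜ of {p, t}
  {p, q, s, t, u}  = {q, s, t, u} ∪ {p, t}
  (now 13)
Pass 3: 2 new —
  {r}  = ᶜ of {p, q, s, t, u}
  {p, q, s, u}  = {q, s, u} ∪ {p}
  (now 15)
Pass 4: +1 →
  {r, t}  = ᶜ of {p, q, s, u}
  (now 16)
Pass 5: already closed under ᶜ and ∪.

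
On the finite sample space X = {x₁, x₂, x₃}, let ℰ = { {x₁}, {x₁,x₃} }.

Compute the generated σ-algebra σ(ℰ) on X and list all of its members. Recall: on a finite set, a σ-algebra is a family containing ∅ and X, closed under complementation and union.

Start: ℰ ∪ {∅, X} = { ∅, {x₁}, {x₁,x₃}, X }.
Iteration 1. New:
  {x₂}  = X∖{x₁,x₃}
  {x₂,x₃}  = X∖{x₁}
  [6 total]
Iteration 2. New:
  {x₁,x₂}  = {x₂} ∪ {x₁}
  [7 total]
Iteration 3: +1 →
  {x₃}  = X∖{x₁,x₂}
  [8 total]
Iteration 4: already closed under ᶜ and ∪.

Therefore σ(ℰ) = { ∅, {x₁}, {x₂}, {x₃}, {x₁,x₂}, {x₁,x₃}, {x₂,x₃}, X } (|σ(ℰ)| = 8).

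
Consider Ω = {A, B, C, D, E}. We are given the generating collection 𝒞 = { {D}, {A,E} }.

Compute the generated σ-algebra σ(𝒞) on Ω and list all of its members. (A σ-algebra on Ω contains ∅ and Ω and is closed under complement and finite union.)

Start: 𝒞 ∪ {∅, Ω} = { ∅, {D}, {A,E}, Ω }.
Iteration 1. New:
  {A,D,E}  = {D} ∪ {A,E}
  {B,C,D}  = complement {A,E}
  {A,B,C,E}  = complement {D}
  (now 7)
Iteration 2: +1 →
  {B,C}  = complement {A,D,E}
  (now 8)
Iteration 3: no new sets; the family is a σ-algebra.

Hence σ(𝒞) has 8 members: { ∅, {D}, {A,E}, {B,C}, {A,D,E}, {B,C,D}, {A,B,C,E}, Ω }.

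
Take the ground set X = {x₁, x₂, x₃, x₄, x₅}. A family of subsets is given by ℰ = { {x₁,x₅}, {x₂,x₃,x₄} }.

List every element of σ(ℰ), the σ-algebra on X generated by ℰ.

Take S₀ = ℰ ∪ {∅, X} = { {}, {x₁,x₅}, {x₂,x₃,x₄}, X }.
Step 1 adds nothing — fixpoint reached.

Hence σ(ℰ) has 4 members: { {}, {x₁,x₅}, {x₂,x₃,x₄}, X }.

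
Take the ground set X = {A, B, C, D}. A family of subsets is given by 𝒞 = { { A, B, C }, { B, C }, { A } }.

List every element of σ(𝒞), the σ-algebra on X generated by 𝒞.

|σ(𝒞)| = 8.  σ(𝒞) = { {}, { A }, { D }, { A, D }, { B, C }, { A, B, C }, { B, C, D }, X }

Trace:
Begin from { {}, { A }, { B, C }, { A, B, C }, X } (that is, 𝒞 plus ∅ and X).
Pass 1 (3 new):
  { D }  = ᶜ of { A, B, C }
  { A, D }  = ᶜ of { B, C }
  { B, C, D }  = ᶜ of { A }
  |family| = 8
Pass 2: closed — nothing new.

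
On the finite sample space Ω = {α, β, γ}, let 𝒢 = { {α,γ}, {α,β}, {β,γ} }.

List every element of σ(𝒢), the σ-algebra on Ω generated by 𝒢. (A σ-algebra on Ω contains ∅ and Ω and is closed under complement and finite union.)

Take S₀ = 𝒢 ∪ {∅, Ω} = { ∅, {α,β}, {α,γ}, {β,γ}, Ω }.
Pass 1: +3 →
  {α}  = complement {β,γ}
  {β}  = complement {α,γ}
  {γ}  = complement {α,β}
  |family| = 8
After Pass 2 the family is unchanged; done.

|σ(𝒢)| = 8.  σ(𝒢) = { ∅, {α}, {β}, {γ}, {α,β}, {α,γ}, {β,γ}, Ω }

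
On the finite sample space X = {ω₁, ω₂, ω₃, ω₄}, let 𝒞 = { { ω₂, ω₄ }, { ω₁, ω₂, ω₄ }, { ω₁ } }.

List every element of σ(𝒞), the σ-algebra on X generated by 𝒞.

σ(𝒞) (8 sets): { {  }, { ω₁ }, { ω₃ }, { ω₁, ω₃ }, { ω₂, ω₄ }, { ω₁, ω₂, ω₄ }, { ω₂, ω₃, ω₄ }, X }

Check:
Begin from { {  }, { ω₁ }, { ω₂, ω₄ }, { ω₁, ω₂, ω₄ }, X } (that is, 𝒞 plus ∅ and X).
Round 1: +3 →
  { ω₃ }  = { ω₁, ω₂, ω₄ }ᶜ
  { ω₁, ω₃ }  = { ω₂, ω₄ }ᶜ
  { ω₂, ω₃, ω₄ }  = { ω₁ }ᶜ
  [8 total]
Round 2: closed — nothing new.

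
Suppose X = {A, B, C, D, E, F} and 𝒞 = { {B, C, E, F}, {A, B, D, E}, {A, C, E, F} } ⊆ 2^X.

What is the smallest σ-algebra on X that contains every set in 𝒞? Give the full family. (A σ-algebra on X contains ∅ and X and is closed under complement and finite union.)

|σ(𝒞)| = 32.  σ(𝒞) = { {}, {A}, {B}, {D}, {E}, {A, B}, {A, D}, {A, E}, {B, D}, {B, E}, {C, F}, {D, E}, {A, B, D}, {A, B, E}, {A, C, F}, {A, D, E}, {B, C, F}, {B, D, E}, {C, D, F}, {C, E, F}, {A, B, C, F}, {A, B, D, E}, {A, C, D, F}, {A, C, E, F}, {B, C, D, F}, {B, C, E, F}, {C, D, E, F}, {A, B, C, D, F}, {A, B, C, E, F}, {A, C, D, E, F}, {B, C, D, E, F}, X }

Working:
Take S₀ = 𝒞 ∪ {∅, X} = { {}, {A, B, D, E}, {A, C, E, F}, {B, C, E, F}, X }.
Iteration 1 (4 new):
  {A, D}  = complement {B, C, E, F}
  {B, D}  = complement {A, C, E, F}
  {C, F}  = complement {A, B, D, E}
  {A, B, C, E, F}  = {A, C, E, F} ∪ {B, C, E, F}
Iteration 2: +6 →
  {D}  = complement {A, B, C, E, F}
  {A, B, D}  = {A, D} ∪ {B, D}
  {A, C, D, F}  = {A, D} ∪ {C, F}
  {B, C, D, F}  = {C, F} ∪ {B, D}
  {A, C, D, E, F}  = {A, C, E, F} ∪ {A, D}
  {B, C, D, E, F}  = {B, D} ∪ {B, C, E, F}
Iteration 3. New:
  {A}  = complement {B, C, D, E, F}
  {B}  = complement {A, C, D, E, F}
  {A, E}  = complement {B, C, D, F}
  {B, E}  = complement {A, C, D, F}
  {C, D, F}  = {C, F} ∪ {D}
  {C, E, F}  = complement {A, B, D}
  {A, B, C, D, F}  = {A, D} ∪ {B, C, D, F}
Iteration 4 (8 new):
  {E}  = complement {A, B, C, D, F}
  {A, B}  = {B} ∪ {A}
  {A, B, E}  = complement {C, D, F}
  {A, C, F}  = {C, F} ∪ {A}
  {A, D, E}  = {A, D} ∪ {A, E}
  {B, C, F}  = {B} ∪ {C, F}
  {B, D, E}  = {B, E} ∪ {B, D}
  {C, D, E, F}  = {C, D, F} ∪ {C, E, F}
Iteration 5: +2 →
  {D, E}  = {E} ∪ {D}
  {A, B, C, F}  = {A, B} ∪ {A, C, F}
Iteration 6: no new sets; the family is a σ-algebra.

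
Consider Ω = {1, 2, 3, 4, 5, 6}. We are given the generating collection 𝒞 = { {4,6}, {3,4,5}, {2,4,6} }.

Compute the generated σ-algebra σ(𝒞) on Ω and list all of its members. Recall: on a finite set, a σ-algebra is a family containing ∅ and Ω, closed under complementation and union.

σ(𝒞) (32 sets): { ∅, {1}, {2}, {4}, {6}, {1,2}, {1,4}, {1,6}, {2,4}, {2,6}, {3,5}, {4,6}, {1,2,4}, {1,2,6}, {1,3,5}, {1,4,6}, {2,3,5}, {2,4,6}, {3,4,5}, {3,5,6}, {1,2,3,5}, {1,2,4,6}, {1,3,4,5}, {1,3,5,6}, {2,3,4,5}, {2,3,5,6}, {3,4,5,6}, {1,2,3,4,5}, {1,2,3,5,6}, {1,3,4,5,6}, {2,3,4,5,6}, Ω }

Working:
Take S₀ = 𝒞 ∪ {∅, Ω} = { ∅, {4,6}, {2,4,6}, {3,4,5}, Ω }.
Pass 1 (5 new):
  {1,2,6}  = complement {3,4,5}
  {1,3,5}  = complement {2,4,6}
  {1,2,3,5}  = complement {4,6}
  {3,4,5,6}  = {3,4,5} ∪ {4,6}
  {2,3,4,5,6}  = {2,4,6} ∪ {3,4,5}
  [10 total]
Pass 2. New:
  {1}  = complement {2,3,4,5,6}
  {1,2}  = complement {3,4,5,6}
  {1,2,4,6}  = {2,4,6} ∪ {1,2,6}
  {1,3,4,5}  = {3,4,5} ∪ {1,3,5}
  {1,2,3,4,5}  = {3,4,5} ∪ {1,2,3,5}
  {1,2,3,5,6}  = {1,3,5} ∪ {1,2,6}
  {1,3,4,5,6}  = {3,4,5,6} ∪ {1,3,5}
  [17 total]
Pass 3: +6 →
  {2}  = complement {1,3,4,5,6}
  {4}  = complement {1,2,3,5,6}
  {6}  = complement {1,2,3,4,5}
  {2,6}  = complement {1,3,4,5}
  {3,5}  = complement {1,2,4,6}
  {1,4,6}  = {4,6} ∪ {1}
  [23 total]
Pass 4 adds 9:
  {1,4}  = {1} ∪ {4}
  {1,6}  = {1} ∪ {6}
  {2,4}  = {2} ∪ {4}
  {1,2,4}  = {1,2} ∪ {4}
  {2,3,5}  = complement {1,4,6}
  {3,5,6}  = {6} ∪ {3,5}
  {1,3,5,6}  = {1,3,5} ∪ {6}
  {2,3,4,5}  = {3,4,5} ∪ {2}
  {2,3,5,6}  = {2,6} ∪ {3,5}
  [32 total]
After Pass 5 the family is unchanged; done.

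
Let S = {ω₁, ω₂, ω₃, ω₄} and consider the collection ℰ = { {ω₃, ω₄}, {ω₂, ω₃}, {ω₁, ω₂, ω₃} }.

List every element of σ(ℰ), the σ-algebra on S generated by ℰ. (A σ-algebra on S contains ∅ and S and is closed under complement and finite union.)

σ(ℰ) (16 sets): { {}, {ω₁}, {ω₂}, {ω₃}, {ω₄}, {ω₁, ω₂}, {ω₁, ω₃}, {ω₁, ω₄}, {ω₂, ω₃}, {ω₂, ω₄}, {ω₃, ω₄}, {ω₁, ω₂, ω₃}, {ω₁, ω₂, ω₄}, {ω₁, ω₃, ω₄}, {ω₂, ω₃, ω₄}, S }

Derivation:
Seed the family with ℰ together with ∅ and S: { {}, {ω₂, ω₃}, {ω₃, ω₄}, {ω₁, ω₂, ω₃}, S }.
Step 1 (4 new):
  {ω₄}  = S∖{ω₁, ω₂, ω₃}
  {ω₁, ω₂}  = S∖{ω₃, ω₄}
  {ω₁, ω₄}  = S∖{ω₂, ω₃}
  {ω₂, ω₃, ω₄}  = {ω₃, ω₄} ∪ {ω₂, ω₃}
Step 2 adds 3:
  {ω₁}  = S∖{ω₂, ω₃, ω₄}
  {ω₁, ω₂, ω₄}  = {ω₁, ω₂} ∪ {ω₁, ω₄}
  {ω₁, ω₃, ω₄}  = {ω₃, ω₄} ∪ {ω₁, ω₄}
Step 3 (2 new):
  {ω₂}  = S∖{ω₁, ω₃, ω₄}
  {ω₃}  = S∖{ω₁, ω₂, ω₄}
Step 4 (2 new):
  {ω₁, ω₃}  = {ω₃} ∪ {ω₁}
  {ω₂, ω₄}  = {ω₄} ∪ {ω₂}
After Step 5 the family is unchanged; done.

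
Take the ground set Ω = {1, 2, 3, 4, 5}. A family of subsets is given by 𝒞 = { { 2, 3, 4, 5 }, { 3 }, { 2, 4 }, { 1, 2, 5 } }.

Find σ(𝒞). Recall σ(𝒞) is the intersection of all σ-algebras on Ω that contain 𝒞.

σ(𝒞) (32 sets): { {}, { 1 }, { 2 }, { 3 }, { 4 }, { 5 }, { 1, 2 }, { 1, 3 }, { 1, 4 }, { 1, 5 }, { 2, 3 }, { 2, 4 }, { 2, 5 }, { 3, 4 }, { 3, 5 }, { 4, 5 }, { 1, 2, 3 }, { 1, 2, 4 }, { 1, 2, 5 }, { 1, 3, 4 }, { 1, 3, 5 }, { 1, 4, 5 }, { 2, 3, 4 }, { 2, 3, 5 }, { 2, 4, 5 }, { 3, 4, 5 }, { 1, 2, 3, 4 }, { 1, 2, 3, 5 }, { 1, 2, 4, 5 }, { 1, 3, 4, 5 }, { 2, 3, 4, 5 }, Ω }

Trace:
Begin from { {}, { 3 }, { 2, 4 }, { 1, 2, 5 }, { 2, 3, 4, 5 }, Ω } (that is, 𝒞 plus ∅ and Ω).
Round 1 (6 new):
  { 1 }  = { 2, 3, 4, 5 }ᶜ
  { 3, 4 }  = { 1, 2, 5 }ᶜ
  { 1, 3, 5 }  = { 2, 4 }ᶜ
  { 2, 3, 4 }  = { 3 } ∪ { 2, 4 }
  { 1, 2, 3, 5 }  = { 3 } ∪ { 1, 2, 5 }
  { 1, 2, 4, 5 }  = { 3 }ᶜ
  (now 12)
Round 2. New:
  { 4 }  = { 1, 2, 3, 5 }ᶜ
  { 1, 3 }  = { 3 } ∪ { 1 }
  { 1, 5 }  = { 2, 3, 4 }ᶜ
  { 1, 2, 4 }  = { 2, 4 } ∪ { 1 }
  { 1, 3, 4 }  = { 3, 4 } ∪ { 1 }
  { 1, 2, 3, 4 }  = { 2, 3, 4 } ∪ { 1 }
  { 1, 3, 4, 5 }  = { 3, 4 } ∪ { 1, 3, 5 }
  (now 19)
Round 3 adds 7:
  { 2 }  = { 1, 3, 4, 5 }ᶜ
  { 5 }  = { 1, 2, 3, 4 }ᶜ
  { 1, 4 }  = { 4 } ∪ { 1 }
  { 2, 5 }  = { 1, 3, 4 }ᶜ
  { 3, 5 }  = { 1, 2, 4 }ᶜ
  { 1, 4, 5 }  = { 1, 5 } ∪ { 4 }
  { 2, 4, 5 }  = { 1, 3 }ᶜ
  (now 26)
Round 4 adds 6:
  { 1, 2 }  = { 2 } ∪ { 1 }
  { 2, 3 }  = { 1, 4, 5 }ᶜ
  { 4, 5 }  = { 5 } ∪ { 4 }
  { 1, 2, 3 }  = { 2 } ∪ { 1, 3 }
  { 2, 3, 5 }  = { 1, 4 }ᶜ
  { 3, 4, 5 }  = { 3, 4 } ∪ { 5 }
  (now 32)
Round 5: closed — nothing new.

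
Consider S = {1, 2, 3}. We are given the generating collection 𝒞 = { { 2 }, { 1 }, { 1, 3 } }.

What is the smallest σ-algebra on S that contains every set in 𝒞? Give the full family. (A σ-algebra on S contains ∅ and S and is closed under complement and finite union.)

σ(𝒞) = { {}, { 1 }, { 2 }, { 3 }, { 1, 2 }, { 1, 3 }, { 2, 3 }, S }

Trace:
Start: 𝒞 ∪ {∅, S} = { {}, { 1 }, { 2 }, { 1, 3 }, S }.
Round 1. New:
  { 1, 2 }  = { 2 } ∪ { 1 }
  { 2, 3 }  = ᶜ of { 1 }
  |family| = 7
Round 2: 1 new —
  { 3 }  = ᶜ of { 1, 2 }
  |family| = 8
Round 3: closed — nothing new.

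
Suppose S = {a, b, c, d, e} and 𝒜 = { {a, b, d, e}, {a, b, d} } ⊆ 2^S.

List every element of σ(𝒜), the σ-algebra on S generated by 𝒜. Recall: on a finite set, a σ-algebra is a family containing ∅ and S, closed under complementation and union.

σ(𝒜) (8 sets): { ∅, {c}, {e}, {c, e}, {a, b, d}, {a, b, c, d}, {a, b, d, e}, S }

Working:
Begin from { ∅, {a, b, d}, {a, b, d, e}, S } (that is, 𝒜 plus ∅ and S).
Round 1: 2 new —
  {c}  = S∖{a, b, d, e}
  {c, e}  = S∖{a, b, d}
  |family| = 6
Round 2 (1 new):
  {a, b, c, d}  = {c} ∪ {a, b, d}
  |family| = 7
Round 3. New:
  {e}  = S∖{a, b, c, d}
  |family| = 8
Round 4: stable.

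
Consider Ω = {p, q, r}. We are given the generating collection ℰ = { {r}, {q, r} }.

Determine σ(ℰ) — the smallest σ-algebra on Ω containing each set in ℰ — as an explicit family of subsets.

σ(ℰ) (8 sets): { {}, {p}, {q}, {r}, {p, q}, {p, r}, {q, r}, Ω }

Trace:
Initial family (4 sets): { {}, {r}, {q, r}, Ω }.
Iteration 1 (2 new):
  {p}  = {q, r}ᶜ
  {p, q}  = {r}ᶜ
  (now 6)
Iteration 2: 1 new —
  {p, r}  = {r} ∪ {p}
  (now 7)
Iteration 3. New:
  {q}  = {p, r}ᶜ
  (now 8)
Iteration 4: stable.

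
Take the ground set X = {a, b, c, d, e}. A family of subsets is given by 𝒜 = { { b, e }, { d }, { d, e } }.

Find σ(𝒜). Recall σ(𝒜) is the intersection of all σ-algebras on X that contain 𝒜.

Start: 𝒜 ∪ {∅, X} = { {  }, { d }, { b, e }, { d, e }, X }.
Pass 1. New:
  { a, b, c }  = complement { d, e }
  { a, c, d }  = complement { b, e }
  { b, d, e }  = { d, e } ∪ { b, e }
  { a, b, c, e }  = complement { d }
Pass 2: 3 new —
  { a, c }  = complement { b, d, e }
  { a, b, c, d }  = { a, b, c } ∪ { a, c, d }
  { a, c, d, e }  = { d, e } ∪ { a, c, d }
Pass 3 adds 2:
  { b }  = complement { a, c, d, e }
  { e }  = complement { a, b, c, d }
Pass 4: +2 →
  { b, d }  = { d } ∪ { b }
  { a, c, e }  = { a, c } ∪ { e }
Pass 5: no new sets; the family is a σ-algebra.

σ(𝒜) = { {  }, { b }, { d }, { e }, { a, c }, { b, d }, { b, e }, { d, e }, { a, b, c }, { a, c, d }, { a, c, e }, { b, d, e }, { a, b, c, d }, { a, b, c, e }, { a, c, d, e }, X }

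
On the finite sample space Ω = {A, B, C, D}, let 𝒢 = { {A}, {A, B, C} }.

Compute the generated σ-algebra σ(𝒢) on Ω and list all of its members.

σ(𝒢) (8 sets): { {}, {A}, {D}, {A, D}, {B, C}, {A, B, C}, {B, C, D}, Ω }

Check:
Begin from { {}, {A}, {A, B, C}, Ω } (that is, 𝒢 plus ∅ and Ω).
Iteration 1: +2 →
  {D}  = {A, B, C}ᶜ
  {B, C, D}  = {A}ᶜ
  — 6 sets.
Iteration 2: 1 new —
  {A, D}  = {D} ∪ {A}
  — 7 sets.
Iteration 3 adds 1:
  {B, C}  = {A, D}ᶜ
  — 8 sets.
Iteration 4 adds nothing — fixpoint reached.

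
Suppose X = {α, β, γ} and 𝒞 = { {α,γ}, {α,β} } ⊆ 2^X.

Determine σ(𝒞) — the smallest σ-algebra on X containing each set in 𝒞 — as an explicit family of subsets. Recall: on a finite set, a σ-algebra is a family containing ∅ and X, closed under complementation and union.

σ(𝒞) (8 sets): { {}, {α}, {β}, {γ}, {α,β}, {α,γ}, {β,γ}, X }

Derivation:
Start: 𝒞 ∪ {∅, X} = { {}, {α,β}, {α,γ}, X }.
Step 1: +2 →
  {β}  = {α,γ}ᶜ
  {γ}  = {α,β}ᶜ
  |family| = 6
Step 2. New:
  {β,γ}  = {γ} ∪ {β}
  |family| = 7
Step 3 adds 1:
  {α}  = {β,γ}ᶜ
  |family| = 8
Step 4: closed — nothing new.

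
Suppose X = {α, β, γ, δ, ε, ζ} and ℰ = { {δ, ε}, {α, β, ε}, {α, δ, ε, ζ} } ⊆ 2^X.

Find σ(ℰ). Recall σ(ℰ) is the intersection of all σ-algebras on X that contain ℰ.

σ(ℰ) = { {}, {α}, {β}, {γ}, {δ}, {ε}, {ζ}, {α, β}, {α, γ}, {α, δ}, {α, ε}, {α, ζ}, {β, γ}, {β, δ}, {β, ε}, {β, ζ}, {γ, δ}, {γ, ε}, {γ, ζ}, {δ, ε}, {δ, ζ}, {ε, ζ}, {α, β, γ}, {α, β, δ}, {α, β, ε}, {α, β, ζ}, {α, γ, δ}, {α, γ, ε}, {α, γ, ζ}, {α, δ, ε}, {α, δ, ζ}, {α, ε, ζ}, {β, γ, δ}, {β, γ, ε}, {β, γ, ζ}, {β, δ, ε}, {β, δ, ζ}, {β, ε, ζ}, {γ, δ, ε}, {γ, δ, ζ}, {γ, ε, ζ}, {δ, ε, ζ}, {α, β, γ, δ}, {α, β, γ, ε}, {α, β, γ, ζ}, {α, β, δ, ε}, {α, β, δ, ζ}, {α, β, ε, ζ}, {α, γ, δ, ε}, {α, γ, δ, ζ}, {α, γ, ε, ζ}, {α, δ, ε, ζ}, {β, γ, δ, ε}, {β, γ, δ, ζ}, {β, γ, ε, ζ}, {β, δ, ε, ζ}, {γ, δ, ε, ζ}, {α, β, γ, δ, ε}, {α, β, γ, δ, ζ}, {α, β, γ, ε, ζ}, {α, β, δ, ε, ζ}, {α, γ, δ, ε, ζ}, {β, γ, δ, ε, ζ}, X }

Working:
Start: ℰ ∪ {∅, X} = { {}, {δ, ε}, {α, β, ε}, {α, δ, ε, ζ}, X }.
Iteration 1: 5 new —
  {β, γ}  = X∖{α, δ, ε, ζ}
  {γ, δ, ζ}  = X∖{α, β, ε}
  {α, β, γ, ζ}  = X∖{δ, ε}
  {α, β, δ, ε}  = {δ, ε} ∪ {α, β, ε}
  {α, β, δ, ε, ζ}  = {α, β, ε} ∪ {α, δ, ε, ζ}
  — 10 sets.
Iteration 2 (10 new):
  {γ}  = X∖{α, β, δ, ε, ζ}
  {γ, ζ}  = X∖{α, β, δ, ε}
  {α, β, γ, ε}  = {α, β, ε} ∪ {β, γ}
  {β, γ, δ, ε}  = {δ, ε} ∪ {β, γ}
  {β, γ, δ, ζ}  = {β, γ} ∪ {γ, δ, ζ}
  {γ, δ, ε, ζ}  = {δ, ε} ∪ {γ, δ, ζ}
  {α, β, γ, δ, ε}  = {α, β, δ, ε} ∪ {β, γ}
  {α, β, γ, δ, ζ}  = {α, β, γ, ζ} ∪ {γ, δ, ζ}
  {α, β, γ, ε, ζ}  = {α, β, γ, ζ} ∪ {α, β, ε}
  {α, γ, δ, ε, ζ}  = {α, δ, ε, ζ} ∪ {γ, δ, ζ}
  — 20 sets.
Iteration 3 adds 11:
  {β}  = X∖{α, γ, δ, ε, ζ}
  {δ}  = X∖{α, β, γ, ε, ζ}
  {ε}  = X∖{α, β, γ, δ, ζ}
  {ζ}  = X∖{α, β, γ, δ, ε}
  {α, β}  = X∖{γ, δ, ε, ζ}
  {α, ε}  = X∖{β, γ, δ, ζ}
  {α, ζ}  = X∖{β, γ, δ, ε}
  {δ, ζ}  = X∖{α, β, γ, ε}
  {β, γ, ζ}  = {β, γ} ∪ {γ, ζ}
  {γ, δ, ε}  = {δ, ε} ∪ {γ}
  {β, γ, δ, ε, ζ}  = {δ, ε} ∪ {β, γ, δ, ζ}
  — 31 sets.
Iteration 4 adds 27:
  {α}  = X∖{β, γ, δ, ε, ζ}
  {β, δ}  = {β} ∪ {δ}
  {β, ε}  = {β} ∪ {ε}
  {β, ζ}  = {β} ∪ {ζ}
  {γ, δ}  = {γ} ∪ {δ}
  {γ, ε}  = {ε} ∪ {γ}
  {ε, ζ}  = {ζ} ∪ {ε}
  {α, β, γ}  = {α, β} ∪ {γ}
  {α, β, δ}  = {α, β} ∪ {δ}
  {α, β, ζ}  = X∖{γ, δ, ε}
  {α, γ, ε}  = {γ} ∪ {α, ε}
  {α, γ, ζ}  = {α, ζ} ∪ {γ}
  {α, δ, ε}  = X∖{β, γ, ζ}
  {α, δ, ζ}  = {α, ζ} ∪ {δ}
  {α, ε, ζ}  = {α, ζ} ∪ {ε}
  {β, γ, δ}  = {β, γ} ∪ {δ}
  {β, γ, ε}  = {ε} ∪ {β, γ}
  {β, δ, ε}  = {β} ∪ {δ, ε}
  {β, δ, ζ}  = {β} ∪ {δ, ζ}
  {γ, ε, ζ}  = {ε} ∪ {γ, ζ}
  {δ, ε, ζ}  = {ζ} ∪ {δ, ε}
  {α, β, δ, ζ}  = {α, β} ∪ {δ, ζ}
  {α, β, ε, ζ}  = {α, ζ} ∪ {α, β, ε}
  {α, γ, δ, ε}  = {γ, δ, ε} ∪ {α, ε}
  {α, γ, δ, ζ}  = {α, ζ} ∪ {γ, δ, ζ}
  {α, γ, ε, ζ}  = {γ, ζ} ∪ {α, ε}
  {β, γ, ε, ζ}  = {β, γ, ζ} ∪ {ε}
  — 58 sets.
Iteration 5 (6 new):
  {α, γ}  = {γ} ∪ {α}
  {α, δ}  = X∖{β, γ, ε, ζ}
  {α, γ, δ}  = {γ, δ} ∪ {α}
  {β, ε, ζ}  = {β} ∪ {ε, ζ}
  {α, β, γ, δ}  = X∖{ε, ζ}
  {β, δ, ε, ζ}  = {β, δ, ζ} ∪ {δ, ε}
  — 64 sets.
Iteration 6: already closed under ᶜ and ∪.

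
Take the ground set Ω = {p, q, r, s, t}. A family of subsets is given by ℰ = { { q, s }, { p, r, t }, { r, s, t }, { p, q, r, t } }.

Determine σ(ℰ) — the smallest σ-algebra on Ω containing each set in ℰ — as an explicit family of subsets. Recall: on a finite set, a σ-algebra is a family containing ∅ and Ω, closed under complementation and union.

Begin from { {  }, { q, s }, { p, r, t }, { r, s, t }, { p, q, r, t }, Ω } (that is, ℰ plus ∅ and Ω).
Step 1 adds 4:
  { s }  = Ω∖{ p, q, r, t }
  { p, q }  = Ω∖{ r, s, t }
  { p, r, s, t }  = { r, s, t } ∪ { p, r, t }
  { q, r, s, t }  = { r, s, t } ∪ { q, s }
  — 10 sets.
Step 2: +3 →
  { p }  = Ω∖{ q, r, s, t }
  { q }  = Ω∖{ p, r, s, t }
  { p, q, s }  = { p, q } ∪ { s }
  — 13 sets.
Step 3: +2 →
  { p, s }  = { s } ∪ { p }
  { r, t }  = Ω∖{ p, q, s }
  — 15 sets.
Step 4: +1 →
  { q, r, t }  = Ω∖{ p, s }
  — 16 sets.
Step 5: stable.

|σ(ℰ)| = 16.  σ(ℰ) = { {  }, { p }, { q }, { s }, { p, q }, { p, s }, { q, s }, { r, t }, { p, q, s }, { p, r, t }, { q, r, t }, { r, s, t }, { p, q, r, t }, { p, r, s, t }, { q, r, s, t }, Ω }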